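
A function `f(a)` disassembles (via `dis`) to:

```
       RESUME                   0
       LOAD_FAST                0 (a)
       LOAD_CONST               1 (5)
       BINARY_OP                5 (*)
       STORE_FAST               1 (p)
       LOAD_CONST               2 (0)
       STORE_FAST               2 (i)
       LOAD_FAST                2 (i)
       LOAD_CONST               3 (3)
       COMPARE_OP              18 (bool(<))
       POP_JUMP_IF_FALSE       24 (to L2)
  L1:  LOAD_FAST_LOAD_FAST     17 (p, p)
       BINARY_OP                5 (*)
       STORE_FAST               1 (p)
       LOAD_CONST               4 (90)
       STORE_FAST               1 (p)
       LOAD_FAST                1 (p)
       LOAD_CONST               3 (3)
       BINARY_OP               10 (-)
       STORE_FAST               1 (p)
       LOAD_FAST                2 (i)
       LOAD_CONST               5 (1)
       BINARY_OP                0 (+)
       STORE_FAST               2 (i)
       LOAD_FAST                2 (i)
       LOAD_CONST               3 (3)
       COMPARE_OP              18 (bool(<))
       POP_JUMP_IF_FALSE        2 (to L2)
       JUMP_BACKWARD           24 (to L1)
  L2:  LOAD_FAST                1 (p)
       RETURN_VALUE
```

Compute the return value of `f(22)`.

LOAD_FAST a → push 22. Stack: [22]
LOAD_CONST → push 5. Stack: [22, 5]
BINARY_OP * → 22 * 5 = 110. Stack: [110]
STORE_FAST p → p=110. Stack: []
LOAD_CONST → push 0. Stack: [0]
STORE_FAST i → i=0. Stack: []
LOAD_FAST i → push 0. Stack: [0]
LOAD_CONST → push 3. Stack: [0, 3]
COMPARE_OP bool(<) → 0 vs 3 = True. Stack: [True]
POP_JUMP_IF_FALSE → pop True; no jump. Stack: []
LOAD_FAST_LOAD_FAST p,p → push 110,110. Stack: [110, 110]
BINARY_OP * → 110 * 110 = 12100. Stack: [12100]
STORE_FAST p → p=12100. Stack: []
LOAD_CONST → push 90. Stack: [90]
STORE_FAST p → p=90. Stack: []
LOAD_FAST p → push 90. Stack: [90]
LOAD_CONST → push 3. Stack: [90, 3]
BINARY_OP - → 90 - 3 = 87. Stack: [87]
STORE_FAST p → p=87. Stack: []
LOAD_FAST i → push 0. Stack: [0]
LOAD_CONST → push 1. Stack: [0, 1]
BINARY_OP + → 0 + 1 = 1. Stack: [1]
STORE_FAST i → i=1. Stack: []
LOAD_FAST i → push 1. Stack: [1]
LOAD_CONST → push 3. Stack: [1, 3]
COMPARE_OP bool(<) → 1 vs 3 = True. Stack: [True]
POP_JUMP_IF_FALSE → pop True; no jump. Stack: []
LOAD_FAST_LOAD_FAST p,p → push 87,87. Stack: [87, 87]
BINARY_OP * → 87 * 87 = 7569. Stack: [7569]
STORE_FAST p → p=7569. Stack: []
LOAD_CONST → push 90. Stack: [90]
STORE_FAST p → p=90. Stack: []
LOAD_FAST p → push 90. Stack: [90]
LOAD_CONST → push 3. Stack: [90, 3]
BINARY_OP - → 90 - 3 = 87. Stack: [87]
STORE_FAST p → p=87. Stack: []
LOAD_FAST i → push 1. Stack: [1]
LOAD_CONST → push 1. Stack: [1, 1]
BINARY_OP + → 1 + 1 = 2. Stack: [2]
STORE_FAST i → i=2. Stack: []
LOAD_FAST i → push 2. Stack: [2]
LOAD_CONST → push 3. Stack: [2, 3]
COMPARE_OP bool(<) → 2 vs 3 = True. Stack: [True]
POP_JUMP_IF_FALSE → pop True; no jump. Stack: []
LOAD_FAST_LOAD_FAST p,p → push 87,87. Stack: [87, 87]
BINARY_OP * → 87 * 87 = 7569. Stack: [7569]
STORE_FAST p → p=7569. Stack: []
LOAD_CONST → push 90. Stack: [90]
STORE_FAST p → p=90. Stack: []
LOAD_FAST p → push 90. Stack: [90]
LOAD_CONST → push 3. Stack: [90, 3]
BINARY_OP - → 90 - 3 = 87. Stack: [87]
STORE_FAST p → p=87. Stack: []
LOAD_FAST i → push 2. Stack: [2]
LOAD_CONST → push 1. Stack: [2, 1]
BINARY_OP + → 2 + 1 = 3. Stack: [3]
STORE_FAST i → i=3. Stack: []
LOAD_FAST i → push 3. Stack: [3]
LOAD_CONST → push 3. Stack: [3, 3]
COMPARE_OP bool(<) → 3 vs 3 = False. Stack: [False]
POP_JUMP_IF_FALSE → pop False; jump. Stack: []
LOAD_FAST p → push 87. Stack: [87]
RETURN_VALUE → return 87.

87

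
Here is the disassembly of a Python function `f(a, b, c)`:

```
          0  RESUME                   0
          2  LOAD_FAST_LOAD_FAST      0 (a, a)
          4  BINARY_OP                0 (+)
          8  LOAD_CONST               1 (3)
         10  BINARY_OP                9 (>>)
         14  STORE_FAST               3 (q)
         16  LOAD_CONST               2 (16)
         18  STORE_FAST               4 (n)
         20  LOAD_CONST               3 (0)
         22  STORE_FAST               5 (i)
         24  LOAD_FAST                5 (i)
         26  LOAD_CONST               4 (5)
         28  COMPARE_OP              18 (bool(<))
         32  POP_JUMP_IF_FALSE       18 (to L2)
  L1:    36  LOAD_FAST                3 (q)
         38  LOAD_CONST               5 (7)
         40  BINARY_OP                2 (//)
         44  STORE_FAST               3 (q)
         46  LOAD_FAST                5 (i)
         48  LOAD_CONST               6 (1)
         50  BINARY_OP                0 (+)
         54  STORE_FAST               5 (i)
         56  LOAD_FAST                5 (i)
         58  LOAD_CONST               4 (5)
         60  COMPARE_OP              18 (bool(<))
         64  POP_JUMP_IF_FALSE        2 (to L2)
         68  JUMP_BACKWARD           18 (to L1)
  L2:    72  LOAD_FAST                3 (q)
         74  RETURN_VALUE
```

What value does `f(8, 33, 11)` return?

LOAD_FAST_LOAD_FAST a,a → push 8,8
BINARY_OP + → 8 + 8 = 16
LOAD_CONST → push 3
BINARY_OP >> → 16 >> 3 = 2
STORE_FAST q → q=2
LOAD_CONST → push 16
STORE_FAST n → n=16
LOAD_CONST → push 0
STORE_FAST i → i=0
LOAD_FAST i → push 0
LOAD_CONST → push 5
COMPARE_OP bool(<) → 0 vs 5 = True
POP_JUMP_IF_FALSE → pop True; no jump
LOAD_FAST q → push 2
LOAD_CONST → push 7
BINARY_OP // → 2 // 7 = 0
STORE_FAST q → q=0
LOAD_FAST i → push 0
LOAD_CONST → push 1
BINARY_OP + → 0 + 1 = 1
STORE_FAST i → i=1
LOAD_FAST i → push 1
LOAD_CONST → push 5
COMPARE_OP bool(<) → 1 vs 5 = True
POP_JUMP_IF_FALSE → pop True; no jump
LOAD_FAST q → push 0
LOAD_CONST → push 7
BINARY_OP // → 0 // 7 = 0
STORE_FAST q → q=0
LOAD_FAST i → push 1
LOAD_CONST → push 1
BINARY_OP + → 1 + 1 = 2
STORE_FAST i → i=2
LOAD_FAST i → push 2
LOAD_CONST → push 5
COMPARE_OP bool(<) → 2 vs 5 = True
POP_JUMP_IF_FALSE → pop True; no jump
LOAD_FAST q → push 0
LOAD_CONST → push 7
BINARY_OP // → 0 // 7 = 0
STORE_FAST q → q=0
LOAD_FAST i → push 2
LOAD_CONST → push 1
BINARY_OP + → 2 + 1 = 3
STORE_FAST i → i=3
LOAD_FAST i → push 3
LOAD_CONST → push 5
COMPARE_OP bool(<) → 3 vs 5 = True
POP_JUMP_IF_FALSE → pop True; no jump
LOAD_FAST q → push 0
LOAD_CONST → push 7
BINARY_OP // → 0 // 7 = 0
STORE_FAST q → q=0
LOAD_FAST i → push 3
LOAD_CONST → push 1
BINARY_OP + → 3 + 1 = 4
STORE_FAST i → i=4
LOAD_FAST i → push 4
LOAD_CONST → push 5
COMPARE_OP bool(<) → 4 vs 5 = True
POP_JUMP_IF_FALSE → pop True; no jump
LOAD_FAST q → push 0
LOAD_CONST → push 7
BINARY_OP // → 0 // 7 = 0
STORE_FAST q → q=0
LOAD_FAST i → push 4
LOAD_CONST → push 1
BINARY_OP + → 4 + 1 = 5
STORE_FAST i → i=5
LOAD_FAST i → push 5
LOAD_CONST → push 5
COMPARE_OP bool(<) → 5 vs 5 = False
POP_JUMP_IF_FALSE → pop False; jump
LOAD_FAST q → push 0
RETURN_VALUE → return 0.

0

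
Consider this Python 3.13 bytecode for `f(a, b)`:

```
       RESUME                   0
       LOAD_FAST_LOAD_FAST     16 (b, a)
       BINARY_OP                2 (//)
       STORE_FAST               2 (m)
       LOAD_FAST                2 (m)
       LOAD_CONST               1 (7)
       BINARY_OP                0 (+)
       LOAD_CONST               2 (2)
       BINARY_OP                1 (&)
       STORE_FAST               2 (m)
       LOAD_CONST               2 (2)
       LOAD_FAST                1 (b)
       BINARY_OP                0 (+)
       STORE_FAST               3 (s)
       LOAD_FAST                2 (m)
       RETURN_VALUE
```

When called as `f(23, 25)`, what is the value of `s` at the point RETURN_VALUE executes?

LOAD_FAST_LOAD_FAST b,a → push 25,23. Stack: [25, 23]
BINARY_OP // → 25 // 23 = 1. Stack: [1]
STORE_FAST m → m=1. Stack: []
LOAD_FAST m → push 1. Stack: [1]
LOAD_CONST → push 7. Stack: [1, 7]
BINARY_OP + → 1 + 7 = 8. Stack: [8]
LOAD_CONST → push 2. Stack: [8, 2]
BINARY_OP & → 8 & 2 = 0. Stack: [0]
STORE_FAST m → m=0. Stack: []
LOAD_CONST → push 2. Stack: [2]
LOAD_FAST b → push 25. Stack: [2, 25]
BINARY_OP + → 2 + 25 = 27. Stack: [27]
STORE_FAST s → s=27. Stack: []
LOAD_FAST m → push 0. Stack: [0]
RETURN_VALUE → return 0.

27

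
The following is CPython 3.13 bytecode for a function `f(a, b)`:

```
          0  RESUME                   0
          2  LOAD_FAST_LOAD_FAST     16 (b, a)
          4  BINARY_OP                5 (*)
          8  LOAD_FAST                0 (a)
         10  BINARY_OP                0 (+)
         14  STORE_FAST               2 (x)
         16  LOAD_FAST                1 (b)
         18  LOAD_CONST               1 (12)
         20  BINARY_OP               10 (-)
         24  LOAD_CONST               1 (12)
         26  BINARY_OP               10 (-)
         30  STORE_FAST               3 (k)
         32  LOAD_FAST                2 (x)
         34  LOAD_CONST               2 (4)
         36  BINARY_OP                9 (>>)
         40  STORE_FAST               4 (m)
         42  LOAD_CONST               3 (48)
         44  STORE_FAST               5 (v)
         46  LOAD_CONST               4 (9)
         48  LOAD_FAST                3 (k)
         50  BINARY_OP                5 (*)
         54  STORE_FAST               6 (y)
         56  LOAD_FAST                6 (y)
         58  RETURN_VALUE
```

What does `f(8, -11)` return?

LOAD_FAST_LOAD_FAST b,a → push -11,8. Stack: [-11, 8]
BINARY_OP * → -11 * 8 = -88. Stack: [-88]
LOAD_FAST a → push 8. Stack: [-88, 8]
BINARY_OP + → -88 + 8 = -80. Stack: [-80]
STORE_FAST x → x=-80. Stack: []
LOAD_FAST b → push -11. Stack: [-11]
LOAD_CONST → push 12. Stack: [-11, 12]
BINARY_OP - → -11 - 12 = -23. Stack: [-23]
LOAD_CONST → push 12. Stack: [-23, 12]
BINARY_OP - → -23 - 12 = -35. Stack: [-35]
STORE_FAST k → k=-35. Stack: []
LOAD_FAST x → push -80. Stack: [-80]
LOAD_CONST → push 4. Stack: [-80, 4]
BINARY_OP >> → -80 >> 4 = -5. Stack: [-5]
STORE_FAST m → m=-5. Stack: []
LOAD_CONST → push 48. Stack: [48]
STORE_FAST v → v=48. Stack: []
LOAD_CONST → push 9. Stack: [9]
LOAD_FAST k → push -35. Stack: [9, -35]
BINARY_OP * → 9 * -35 = -315. Stack: [-315]
STORE_FAST y → y=-315. Stack: []
LOAD_FAST y → push -315. Stack: [-315]
RETURN_VALUE → return -315.

-315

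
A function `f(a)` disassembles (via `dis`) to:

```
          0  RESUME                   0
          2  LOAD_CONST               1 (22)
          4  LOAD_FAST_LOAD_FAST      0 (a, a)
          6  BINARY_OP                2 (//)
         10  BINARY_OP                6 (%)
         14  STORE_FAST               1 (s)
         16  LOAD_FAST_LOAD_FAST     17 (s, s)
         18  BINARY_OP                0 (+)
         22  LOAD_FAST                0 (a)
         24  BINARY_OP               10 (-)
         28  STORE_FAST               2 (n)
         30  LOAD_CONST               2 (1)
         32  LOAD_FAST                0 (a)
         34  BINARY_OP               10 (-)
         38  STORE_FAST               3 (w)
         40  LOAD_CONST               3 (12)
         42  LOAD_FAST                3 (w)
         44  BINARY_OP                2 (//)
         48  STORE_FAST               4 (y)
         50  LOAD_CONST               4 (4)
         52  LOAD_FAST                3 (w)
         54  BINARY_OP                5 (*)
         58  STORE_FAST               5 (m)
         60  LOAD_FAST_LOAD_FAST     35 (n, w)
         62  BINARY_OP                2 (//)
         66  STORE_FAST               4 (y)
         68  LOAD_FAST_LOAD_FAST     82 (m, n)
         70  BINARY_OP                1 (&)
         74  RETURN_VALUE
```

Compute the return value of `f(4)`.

-12

LOAD_CONST → push 22. Stack: [22]
LOAD_FAST_LOAD_FAST a,a → push 4,4. Stack: [22, 4, 4]
BINARY_OP // → 4 // 4 = 1. Stack: [22, 1]
BINARY_OP % → 22 % 1 = 0. Stack: [0]
STORE_FAST s → s=0. Stack: []
LOAD_FAST_LOAD_FAST s,s → push 0,0. Stack: [0, 0]
BINARY_OP + → 0 + 0 = 0. Stack: [0]
LOAD_FAST a → push 4. Stack: [0, 4]
BINARY_OP - → 0 - 4 = -4. Stack: [-4]
STORE_FAST n → n=-4. Stack: []
LOAD_CONST → push 1. Stack: [1]
LOAD_FAST a → push 4. Stack: [1, 4]
BINARY_OP - → 1 - 4 = -3. Stack: [-3]
STORE_FAST w → w=-3. Stack: []
LOAD_CONST → push 12. Stack: [12]
LOAD_FAST w → push -3. Stack: [12, -3]
BINARY_OP // → 12 // -3 = -4. Stack: [-4]
STORE_FAST y → y=-4. Stack: []
LOAD_CONST → push 4. Stack: [4]
LOAD_FAST w → push -3. Stack: [4, -3]
BINARY_OP * → 4 * -3 = -12. Stack: [-12]
STORE_FAST m → m=-12. Stack: []
LOAD_FAST_LOAD_FAST n,w → push -4,-3. Stack: [-4, -3]
BINARY_OP // → -4 // -3 = 1. Stack: [1]
STORE_FAST y → y=1. Stack: []
LOAD_FAST_LOAD_FAST m,n → push -12,-4. Stack: [-12, -4]
BINARY_OP & → -12 & -4 = -12. Stack: [-12]
RETURN_VALUE → return -12.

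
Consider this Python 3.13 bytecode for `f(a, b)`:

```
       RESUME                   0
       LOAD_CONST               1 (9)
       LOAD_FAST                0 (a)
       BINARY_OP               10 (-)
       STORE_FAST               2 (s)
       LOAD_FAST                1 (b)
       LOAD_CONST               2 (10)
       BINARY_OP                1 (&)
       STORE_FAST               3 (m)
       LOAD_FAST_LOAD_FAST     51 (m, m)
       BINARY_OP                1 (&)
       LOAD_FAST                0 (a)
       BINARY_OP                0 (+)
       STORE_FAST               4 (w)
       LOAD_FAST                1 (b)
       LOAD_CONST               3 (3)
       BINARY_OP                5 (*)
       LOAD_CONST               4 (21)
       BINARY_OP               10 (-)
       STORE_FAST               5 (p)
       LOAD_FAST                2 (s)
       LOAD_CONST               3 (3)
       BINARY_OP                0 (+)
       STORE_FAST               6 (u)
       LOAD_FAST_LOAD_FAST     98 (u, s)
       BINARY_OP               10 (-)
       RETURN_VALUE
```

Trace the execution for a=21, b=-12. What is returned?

LOAD_CONST → push 9. Stack: [9]
LOAD_FAST a → push 21. Stack: [9, 21]
BINARY_OP - → 9 - 21 = -12. Stack: [-12]
STORE_FAST s → s=-12. Stack: []
LOAD_FAST b → push -12. Stack: [-12]
LOAD_CONST → push 10. Stack: [-12, 10]
BINARY_OP & → -12 & 10 = 0. Stack: [0]
STORE_FAST m → m=0. Stack: []
LOAD_FAST_LOAD_FAST m,m → push 0,0. Stack: [0, 0]
BINARY_OP & → 0 & 0 = 0. Stack: [0]
LOAD_FAST a → push 21. Stack: [0, 21]
BINARY_OP + → 0 + 21 = 21. Stack: [21]
STORE_FAST w → w=21. Stack: []
LOAD_FAST b → push -12. Stack: [-12]
LOAD_CONST → push 3. Stack: [-12, 3]
BINARY_OP * → -12 * 3 = -36. Stack: [-36]
LOAD_CONST → push 21. Stack: [-36, 21]
BINARY_OP - → -36 - 21 = -57. Stack: [-57]
STORE_FAST p → p=-57. Stack: []
LOAD_FAST s → push -12. Stack: [-12]
LOAD_CONST → push 3. Stack: [-12, 3]
BINARY_OP + → -12 + 3 = -9. Stack: [-9]
STORE_FAST u → u=-9. Stack: []
LOAD_FAST_LOAD_FAST u,s → push -9,-12. Stack: [-9, -12]
BINARY_OP - → -9 - -12 = 3. Stack: [3]
RETURN_VALUE → return 3.

3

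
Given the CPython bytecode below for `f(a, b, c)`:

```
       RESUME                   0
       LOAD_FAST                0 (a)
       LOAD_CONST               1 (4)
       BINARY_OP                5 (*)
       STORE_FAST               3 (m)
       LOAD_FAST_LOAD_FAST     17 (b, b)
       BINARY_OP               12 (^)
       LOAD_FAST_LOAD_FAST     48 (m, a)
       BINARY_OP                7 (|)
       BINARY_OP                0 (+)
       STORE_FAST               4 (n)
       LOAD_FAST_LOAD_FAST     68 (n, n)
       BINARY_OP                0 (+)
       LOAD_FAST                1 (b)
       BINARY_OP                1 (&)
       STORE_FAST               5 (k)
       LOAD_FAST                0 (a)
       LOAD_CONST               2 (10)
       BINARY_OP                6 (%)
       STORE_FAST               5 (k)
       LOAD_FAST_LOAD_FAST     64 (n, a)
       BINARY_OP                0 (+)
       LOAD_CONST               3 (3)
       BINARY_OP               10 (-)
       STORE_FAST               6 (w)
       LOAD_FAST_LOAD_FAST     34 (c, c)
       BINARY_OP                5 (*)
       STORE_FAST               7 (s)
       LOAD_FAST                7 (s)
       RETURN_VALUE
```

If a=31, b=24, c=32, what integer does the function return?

1024

LOAD_FAST a → push 31. Stack: [31]
LOAD_CONST → push 4. Stack: [31, 4]
BINARY_OP * → 31 * 4 = 124. Stack: [124]
STORE_FAST m → m=124. Stack: []
LOAD_FAST_LOAD_FAST b,b → push 24,24. Stack: [24, 24]
BINARY_OP ^ → 24 ^ 24 = 0. Stack: [0]
LOAD_FAST_LOAD_FAST m,a → push 124,31. Stack: [0, 124, 31]
BINARY_OP | → 124 | 31 = 127. Stack: [0, 127]
BINARY_OP + → 0 + 127 = 127. Stack: [127]
STORE_FAST n → n=127. Stack: []
LOAD_FAST_LOAD_FAST n,n → push 127,127. Stack: [127, 127]
BINARY_OP + → 127 + 127 = 254. Stack: [254]
LOAD_FAST b → push 24. Stack: [254, 24]
BINARY_OP & → 254 & 24 = 24. Stack: [24]
STORE_FAST k → k=24. Stack: []
LOAD_FAST a → push 31. Stack: [31]
LOAD_CONST → push 10. Stack: [31, 10]
BINARY_OP % → 31 % 10 = 1. Stack: [1]
STORE_FAST k → k=1. Stack: []
LOAD_FAST_LOAD_FAST n,a → push 127,31. Stack: [127, 31]
BINARY_OP + → 127 + 31 = 158. Stack: [158]
LOAD_CONST → push 3. Stack: [158, 3]
BINARY_OP - → 158 - 3 = 155. Stack: [155]
STORE_FAST w → w=155. Stack: []
LOAD_FAST_LOAD_FAST c,c → push 32,32. Stack: [32, 32]
BINARY_OP * → 32 * 32 = 1024. Stack: [1024]
STORE_FAST s → s=1024. Stack: []
LOAD_FAST s → push 1024. Stack: [1024]
RETURN_VALUE → return 1024.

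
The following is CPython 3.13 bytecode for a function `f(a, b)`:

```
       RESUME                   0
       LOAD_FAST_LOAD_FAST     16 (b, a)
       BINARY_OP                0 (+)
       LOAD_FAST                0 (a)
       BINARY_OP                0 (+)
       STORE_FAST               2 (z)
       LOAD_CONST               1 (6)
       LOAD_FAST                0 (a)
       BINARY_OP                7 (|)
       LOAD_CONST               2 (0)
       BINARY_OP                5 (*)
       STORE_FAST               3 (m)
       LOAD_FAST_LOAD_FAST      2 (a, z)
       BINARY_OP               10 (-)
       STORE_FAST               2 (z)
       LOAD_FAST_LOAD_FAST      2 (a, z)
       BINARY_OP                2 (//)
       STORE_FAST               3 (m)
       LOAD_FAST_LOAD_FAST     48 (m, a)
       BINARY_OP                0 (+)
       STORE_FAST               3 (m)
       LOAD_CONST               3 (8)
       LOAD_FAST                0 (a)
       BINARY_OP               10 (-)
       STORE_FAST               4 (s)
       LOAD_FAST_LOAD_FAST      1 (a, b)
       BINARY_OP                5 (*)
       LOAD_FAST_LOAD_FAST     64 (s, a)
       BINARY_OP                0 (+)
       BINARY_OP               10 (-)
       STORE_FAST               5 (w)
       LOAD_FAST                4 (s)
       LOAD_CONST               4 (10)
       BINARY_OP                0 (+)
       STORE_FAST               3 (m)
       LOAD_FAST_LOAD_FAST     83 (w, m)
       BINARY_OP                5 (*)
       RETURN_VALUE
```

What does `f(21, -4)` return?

276

LOAD_FAST_LOAD_FAST b,a → push -4,21. Stack: [-4, 21]
BINARY_OP + → -4 + 21 = 17. Stack: [17]
LOAD_FAST a → push 21. Stack: [17, 21]
BINARY_OP + → 17 + 21 = 38. Stack: [38]
STORE_FAST z → z=38. Stack: []
LOAD_CONST → push 6. Stack: [6]
LOAD_FAST a → push 21. Stack: [6, 21]
BINARY_OP | → 6 | 21 = 23. Stack: [23]
LOAD_CONST → push 0. Stack: [23, 0]
BINARY_OP * → 23 * 0 = 0. Stack: [0]
STORE_FAST m → m=0. Stack: []
LOAD_FAST_LOAD_FAST a,z → push 21,38. Stack: [21, 38]
BINARY_OP - → 21 - 38 = -17. Stack: [-17]
STORE_FAST z → z=-17. Stack: []
LOAD_FAST_LOAD_FAST a,z → push 21,-17. Stack: [21, -17]
BINARY_OP // → 21 // -17 = -2. Stack: [-2]
STORE_FAST m → m=-2. Stack: []
LOAD_FAST_LOAD_FAST m,a → push -2,21. Stack: [-2, 21]
BINARY_OP + → -2 + 21 = 19. Stack: [19]
STORE_FAST m → m=19. Stack: []
LOAD_CONST → push 8. Stack: [8]
LOAD_FAST a → push 21. Stack: [8, 21]
BINARY_OP - → 8 - 21 = -13. Stack: [-13]
STORE_FAST s → s=-13. Stack: []
LOAD_FAST_LOAD_FAST a,b → push 21,-4. Stack: [21, -4]
BINARY_OP * → 21 * -4 = -84. Stack: [-84]
LOAD_FAST_LOAD_FAST s,a → push -13,21. Stack: [-84, -13, 21]
BINARY_OP + → -13 + 21 = 8. Stack: [-84, 8]
BINARY_OP - → -84 - 8 = -92. Stack: [-92]
STORE_FAST w → w=-92. Stack: []
LOAD_FAST s → push -13. Stack: [-13]
LOAD_CONST → push 10. Stack: [-13, 10]
BINARY_OP + → -13 + 10 = -3. Stack: [-3]
STORE_FAST m → m=-3. Stack: []
LOAD_FAST_LOAD_FAST w,m → push -92,-3. Stack: [-92, -3]
BINARY_OP * → -92 * -3 = 276. Stack: [276]
RETURN_VALUE → return 276.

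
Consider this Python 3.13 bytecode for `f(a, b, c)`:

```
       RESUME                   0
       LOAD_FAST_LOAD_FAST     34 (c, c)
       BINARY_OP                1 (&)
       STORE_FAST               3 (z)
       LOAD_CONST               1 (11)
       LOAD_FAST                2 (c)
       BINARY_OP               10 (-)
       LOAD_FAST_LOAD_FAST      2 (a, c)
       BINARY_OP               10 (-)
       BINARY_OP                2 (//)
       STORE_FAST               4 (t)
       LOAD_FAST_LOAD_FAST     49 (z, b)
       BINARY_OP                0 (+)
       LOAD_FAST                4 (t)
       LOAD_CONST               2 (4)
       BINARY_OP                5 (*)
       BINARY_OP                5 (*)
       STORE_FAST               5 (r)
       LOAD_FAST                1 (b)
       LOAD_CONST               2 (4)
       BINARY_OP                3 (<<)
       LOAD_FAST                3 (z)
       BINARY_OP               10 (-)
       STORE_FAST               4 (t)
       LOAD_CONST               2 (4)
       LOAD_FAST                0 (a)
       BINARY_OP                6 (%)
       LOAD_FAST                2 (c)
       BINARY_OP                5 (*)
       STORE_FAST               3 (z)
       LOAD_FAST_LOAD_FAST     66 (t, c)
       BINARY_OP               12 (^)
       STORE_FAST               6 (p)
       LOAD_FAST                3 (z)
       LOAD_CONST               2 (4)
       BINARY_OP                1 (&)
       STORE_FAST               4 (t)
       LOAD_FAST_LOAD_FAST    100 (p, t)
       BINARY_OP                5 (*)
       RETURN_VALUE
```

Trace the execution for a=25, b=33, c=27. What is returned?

1976

LOAD_FAST_LOAD_FAST c,c → push 27,27. Stack: [27, 27]
BINARY_OP & → 27 & 27 = 27. Stack: [27]
STORE_FAST z → z=27. Stack: []
LOAD_CONST → push 11. Stack: [11]
LOAD_FAST c → push 27. Stack: [11, 27]
BINARY_OP - → 11 - 27 = -16. Stack: [-16]
LOAD_FAST_LOAD_FAST a,c → push 25,27. Stack: [-16, 25, 27]
BINARY_OP - → 25 - 27 = -2. Stack: [-16, -2]
BINARY_OP // → -16 // -2 = 8. Stack: [8]
STORE_FAST t → t=8. Stack: []
LOAD_FAST_LOAD_FAST z,b → push 27,33. Stack: [27, 33]
BINARY_OP + → 27 + 33 = 60. Stack: [60]
LOAD_FAST t → push 8. Stack: [60, 8]
LOAD_CONST → push 4. Stack: [60, 8, 4]
BINARY_OP * → 8 * 4 = 32. Stack: [60, 32]
BINARY_OP * → 60 * 32 = 1920. Stack: [1920]
STORE_FAST r → r=1920. Stack: []
LOAD_FAST b → push 33. Stack: [33]
LOAD_CONST → push 4. Stack: [33, 4]
BINARY_OP << → 33 << 4 = 528. Stack: [528]
LOAD_FAST z → push 27. Stack: [528, 27]
BINARY_OP - → 528 - 27 = 501. Stack: [501]
STORE_FAST t → t=501. Stack: []
LOAD_CONST → push 4. Stack: [4]
LOAD_FAST a → push 25. Stack: [4, 25]
BINARY_OP % → 4 % 25 = 4. Stack: [4]
LOAD_FAST c → push 27. Stack: [4, 27]
BINARY_OP * → 4 * 27 = 108. Stack: [108]
STORE_FAST z → z=108. Stack: []
LOAD_FAST_LOAD_FAST t,c → push 501,27. Stack: [501, 27]
BINARY_OP ^ → 501 ^ 27 = 494. Stack: [494]
STORE_FAST p → p=494. Stack: []
LOAD_FAST z → push 108. Stack: [108]
LOAD_CONST → push 4. Stack: [108, 4]
BINARY_OP & → 108 & 4 = 4. Stack: [4]
STORE_FAST t → t=4. Stack: []
LOAD_FAST_LOAD_FAST p,t → push 494,4. Stack: [494, 4]
BINARY_OP * → 494 * 4 = 1976. Stack: [1976]
RETURN_VALUE → return 1976.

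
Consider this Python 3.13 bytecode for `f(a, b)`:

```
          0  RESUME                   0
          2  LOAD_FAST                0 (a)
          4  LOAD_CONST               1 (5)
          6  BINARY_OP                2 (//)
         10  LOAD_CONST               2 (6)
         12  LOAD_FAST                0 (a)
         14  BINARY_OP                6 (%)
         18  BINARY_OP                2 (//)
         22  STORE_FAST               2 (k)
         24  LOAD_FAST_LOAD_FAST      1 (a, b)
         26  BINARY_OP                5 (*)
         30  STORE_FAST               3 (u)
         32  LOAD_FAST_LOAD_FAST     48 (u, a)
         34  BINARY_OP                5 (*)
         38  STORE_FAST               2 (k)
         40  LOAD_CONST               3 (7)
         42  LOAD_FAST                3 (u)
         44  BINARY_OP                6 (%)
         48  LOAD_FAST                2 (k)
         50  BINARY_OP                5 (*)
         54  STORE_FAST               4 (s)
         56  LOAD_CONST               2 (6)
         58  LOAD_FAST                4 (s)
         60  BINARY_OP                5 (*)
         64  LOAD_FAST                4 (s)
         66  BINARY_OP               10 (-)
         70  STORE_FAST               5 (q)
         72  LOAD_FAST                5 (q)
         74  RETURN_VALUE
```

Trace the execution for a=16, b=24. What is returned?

LOAD_FAST a → push 16. Stack: [16]
LOAD_CONST → push 5. Stack: [16, 5]
BINARY_OP // → 16 // 5 = 3. Stack: [3]
LOAD_CONST → push 6. Stack: [3, 6]
LOAD_FAST a → push 16. Stack: [3, 6, 16]
BINARY_OP % → 6 % 16 = 6. Stack: [3, 6]
BINARY_OP // → 3 // 6 = 0. Stack: [0]
STORE_FAST k → k=0. Stack: []
LOAD_FAST_LOAD_FAST a,b → push 16,24. Stack: [16, 24]
BINARY_OP * → 16 * 24 = 384. Stack: [384]
STORE_FAST u → u=384. Stack: []
LOAD_FAST_LOAD_FAST u,a → push 384,16. Stack: [384, 16]
BINARY_OP * → 384 * 16 = 6144. Stack: [6144]
STORE_FAST k → k=6144. Stack: []
LOAD_CONST → push 7. Stack: [7]
LOAD_FAST u → push 384. Stack: [7, 384]
BINARY_OP % → 7 % 384 = 7. Stack: [7]
LOAD_FAST k → push 6144. Stack: [7, 6144]
BINARY_OP * → 7 * 6144 = 43008. Stack: [43008]
STORE_FAST s → s=43008. Stack: []
LOAD_CONST → push 6. Stack: [6]
LOAD_FAST s → push 43008. Stack: [6, 43008]
BINARY_OP * → 6 * 43008 = 258048. Stack: [258048]
LOAD_FAST s → push 43008. Stack: [258048, 43008]
BINARY_OP - → 258048 - 43008 = 215040. Stack: [215040]
STORE_FAST q → q=215040. Stack: []
LOAD_FAST q → push 215040. Stack: [215040]
RETURN_VALUE → return 215040.

215040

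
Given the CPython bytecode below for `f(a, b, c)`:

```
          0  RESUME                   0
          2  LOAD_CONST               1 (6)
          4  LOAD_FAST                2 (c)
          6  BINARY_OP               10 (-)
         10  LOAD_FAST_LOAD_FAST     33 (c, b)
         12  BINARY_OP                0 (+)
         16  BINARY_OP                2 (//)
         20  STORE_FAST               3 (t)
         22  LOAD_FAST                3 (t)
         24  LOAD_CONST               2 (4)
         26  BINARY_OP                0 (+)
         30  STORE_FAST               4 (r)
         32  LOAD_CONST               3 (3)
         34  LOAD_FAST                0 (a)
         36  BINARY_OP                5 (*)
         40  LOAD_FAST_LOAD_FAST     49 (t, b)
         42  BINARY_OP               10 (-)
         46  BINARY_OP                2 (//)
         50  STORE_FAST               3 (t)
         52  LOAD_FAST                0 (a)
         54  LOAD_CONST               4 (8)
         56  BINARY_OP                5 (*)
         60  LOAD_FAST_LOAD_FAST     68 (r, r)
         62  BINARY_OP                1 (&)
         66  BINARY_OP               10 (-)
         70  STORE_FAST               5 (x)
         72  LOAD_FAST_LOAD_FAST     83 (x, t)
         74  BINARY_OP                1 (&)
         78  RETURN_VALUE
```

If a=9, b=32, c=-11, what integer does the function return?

68

LOAD_CONST → push 6. Stack: [6]
LOAD_FAST c → push -11. Stack: [6, -11]
BINARY_OP - → 6 - -11 = 17. Stack: [17]
LOAD_FAST_LOAD_FAST c,b → push -11,32. Stack: [17, -11, 32]
BINARY_OP + → -11 + 32 = 21. Stack: [17, 21]
BINARY_OP // → 17 // 21 = 0. Stack: [0]
STORE_FAST t → t=0. Stack: []
LOAD_FAST t → push 0. Stack: [0]
LOAD_CONST → push 4. Stack: [0, 4]
BINARY_OP + → 0 + 4 = 4. Stack: [4]
STORE_FAST r → r=4. Stack: []
LOAD_CONST → push 3. Stack: [3]
LOAD_FAST a → push 9. Stack: [3, 9]
BINARY_OP * → 3 * 9 = 27. Stack: [27]
LOAD_FAST_LOAD_FAST t,b → push 0,32. Stack: [27, 0, 32]
BINARY_OP - → 0 - 32 = -32. Stack: [27, -32]
BINARY_OP // → 27 // -32 = -1. Stack: [-1]
STORE_FAST t → t=-1. Stack: []
LOAD_FAST a → push 9. Stack: [9]
LOAD_CONST → push 8. Stack: [9, 8]
BINARY_OP * → 9 * 8 = 72. Stack: [72]
LOAD_FAST_LOAD_FAST r,r → push 4,4. Stack: [72, 4, 4]
BINARY_OP & → 4 & 4 = 4. Stack: [72, 4]
BINARY_OP - → 72 - 4 = 68. Stack: [68]
STORE_FAST x → x=68. Stack: []
LOAD_FAST_LOAD_FAST x,t → push 68,-1. Stack: [68, -1]
BINARY_OP & → 68 & -1 = 68. Stack: [68]
RETURN_VALUE → return 68.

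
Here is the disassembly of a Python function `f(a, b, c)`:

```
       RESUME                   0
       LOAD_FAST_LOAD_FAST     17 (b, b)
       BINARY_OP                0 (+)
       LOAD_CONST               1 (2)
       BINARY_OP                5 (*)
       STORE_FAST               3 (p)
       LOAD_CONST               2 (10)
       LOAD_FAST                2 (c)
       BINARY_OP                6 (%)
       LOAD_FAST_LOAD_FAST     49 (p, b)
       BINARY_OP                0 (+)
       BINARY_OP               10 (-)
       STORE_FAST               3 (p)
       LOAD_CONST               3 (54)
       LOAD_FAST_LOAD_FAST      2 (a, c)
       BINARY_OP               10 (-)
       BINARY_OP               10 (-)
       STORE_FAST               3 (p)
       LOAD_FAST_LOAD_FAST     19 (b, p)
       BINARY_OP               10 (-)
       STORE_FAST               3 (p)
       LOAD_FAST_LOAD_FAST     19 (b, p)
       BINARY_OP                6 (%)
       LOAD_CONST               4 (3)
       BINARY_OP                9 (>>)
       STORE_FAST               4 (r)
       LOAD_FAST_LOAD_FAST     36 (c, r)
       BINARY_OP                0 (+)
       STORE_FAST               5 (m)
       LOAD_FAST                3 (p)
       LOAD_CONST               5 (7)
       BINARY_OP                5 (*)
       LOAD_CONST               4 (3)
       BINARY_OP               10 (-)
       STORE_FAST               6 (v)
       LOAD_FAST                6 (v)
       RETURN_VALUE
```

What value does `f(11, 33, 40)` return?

-353

LOAD_FAST_LOAD_FAST b,b → push 33,33. Stack: [33, 33]
BINARY_OP + → 33 + 33 = 66. Stack: [66]
LOAD_CONST → push 2. Stack: [66, 2]
BINARY_OP * → 66 * 2 = 132. Stack: [132]
STORE_FAST p → p=132. Stack: []
LOAD_CONST → push 10. Stack: [10]
LOAD_FAST c → push 40. Stack: [10, 40]
BINARY_OP % → 10 % 40 = 10. Stack: [10]
LOAD_FAST_LOAD_FAST p,b → push 132,33. Stack: [10, 132, 33]
BINARY_OP + → 132 + 33 = 165. Stack: [10, 165]
BINARY_OP - → 10 - 165 = -155. Stack: [-155]
STORE_FAST p → p=-155. Stack: []
LOAD_CONST → push 54. Stack: [54]
LOAD_FAST_LOAD_FAST a,c → push 11,40. Stack: [54, 11, 40]
BINARY_OP - → 11 - 40 = -29. Stack: [54, -29]
BINARY_OP - → 54 - -29 = 83. Stack: [83]
STORE_FAST p → p=83. Stack: []
LOAD_FAST_LOAD_FAST b,p → push 33,83. Stack: [33, 83]
BINARY_OP - → 33 - 83 = -50. Stack: [-50]
STORE_FAST p → p=-50. Stack: []
LOAD_FAST_LOAD_FAST b,p → push 33,-50. Stack: [33, -50]
BINARY_OP % → 33 % -50 = -17. Stack: [-17]
LOAD_CONST → push 3. Stack: [-17, 3]
BINARY_OP >> → -17 >> 3 = -3. Stack: [-3]
STORE_FAST r → r=-3. Stack: []
LOAD_FAST_LOAD_FAST c,r → push 40,-3. Stack: [40, -3]
BINARY_OP + → 40 + -3 = 37. Stack: [37]
STORE_FAST m → m=37. Stack: []
LOAD_FAST p → push -50. Stack: [-50]
LOAD_CONST → push 7. Stack: [-50, 7]
BINARY_OP * → -50 * 7 = -350. Stack: [-350]
LOAD_CONST → push 3. Stack: [-350, 3]
BINARY_OP - → -350 - 3 = -353. Stack: [-353]
STORE_FAST v → v=-353. Stack: []
LOAD_FAST v → push -353. Stack: [-353]
RETURN_VALUE → return -353.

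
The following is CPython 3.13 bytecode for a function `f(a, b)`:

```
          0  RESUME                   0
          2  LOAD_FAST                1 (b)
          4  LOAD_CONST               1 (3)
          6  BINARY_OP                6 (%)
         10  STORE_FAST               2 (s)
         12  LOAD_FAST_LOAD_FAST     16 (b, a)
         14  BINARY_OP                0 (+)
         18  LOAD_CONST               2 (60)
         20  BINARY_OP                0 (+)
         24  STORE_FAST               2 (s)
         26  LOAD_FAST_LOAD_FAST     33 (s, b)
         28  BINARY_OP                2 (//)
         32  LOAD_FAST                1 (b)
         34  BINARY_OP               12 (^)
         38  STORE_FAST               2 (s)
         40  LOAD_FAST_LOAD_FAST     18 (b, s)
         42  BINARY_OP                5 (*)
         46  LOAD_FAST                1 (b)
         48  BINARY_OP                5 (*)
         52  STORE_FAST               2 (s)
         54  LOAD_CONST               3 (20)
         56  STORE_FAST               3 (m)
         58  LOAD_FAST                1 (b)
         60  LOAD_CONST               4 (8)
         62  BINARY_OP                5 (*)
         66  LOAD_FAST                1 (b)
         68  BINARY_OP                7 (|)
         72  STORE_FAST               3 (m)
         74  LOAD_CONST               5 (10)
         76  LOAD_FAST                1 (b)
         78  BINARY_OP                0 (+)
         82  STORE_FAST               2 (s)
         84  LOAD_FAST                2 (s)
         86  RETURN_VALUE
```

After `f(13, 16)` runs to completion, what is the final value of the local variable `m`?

LOAD_FAST b → push 16. Stack: [16]
LOAD_CONST → push 3. Stack: [16, 3]
BINARY_OP % → 16 % 3 = 1. Stack: [1]
STORE_FAST s → s=1. Stack: []
LOAD_FAST_LOAD_FAST b,a → push 16,13. Stack: [16, 13]
BINARY_OP + → 16 + 13 = 29. Stack: [29]
LOAD_CONST → push 60. Stack: [29, 60]
BINARY_OP + → 29 + 60 = 89. Stack: [89]
STORE_FAST s → s=89. Stack: []
LOAD_FAST_LOAD_FAST s,b → push 89,16. Stack: [89, 16]
BINARY_OP // → 89 // 16 = 5. Stack: [5]
LOAD_FAST b → push 16. Stack: [5, 16]
BINARY_OP ^ → 5 ^ 16 = 21. Stack: [21]
STORE_FAST s → s=21. Stack: []
LOAD_FAST_LOAD_FAST b,s → push 16,21. Stack: [16, 21]
BINARY_OP * → 16 * 21 = 336. Stack: [336]
LOAD_FAST b → push 16. Stack: [336, 16]
BINARY_OP * → 336 * 16 = 5376. Stack: [5376]
STORE_FAST s → s=5376. Stack: []
LOAD_CONST → push 20. Stack: [20]
STORE_FAST m → m=20. Stack: []
LOAD_FAST b → push 16. Stack: [16]
LOAD_CONST → push 8. Stack: [16, 8]
BINARY_OP * → 16 * 8 = 128. Stack: [128]
LOAD_FAST b → push 16. Stack: [128, 16]
BINARY_OP | → 128 | 16 = 144. Stack: [144]
STORE_FAST m → m=144. Stack: []
LOAD_CONST → push 10. Stack: [10]
LOAD_FAST b → push 16. Stack: [10, 16]
BINARY_OP + → 10 + 16 = 26. Stack: [26]
STORE_FAST s → s=26. Stack: []
LOAD_FAST s → push 26. Stack: [26]
RETURN_VALUE → return 26.

144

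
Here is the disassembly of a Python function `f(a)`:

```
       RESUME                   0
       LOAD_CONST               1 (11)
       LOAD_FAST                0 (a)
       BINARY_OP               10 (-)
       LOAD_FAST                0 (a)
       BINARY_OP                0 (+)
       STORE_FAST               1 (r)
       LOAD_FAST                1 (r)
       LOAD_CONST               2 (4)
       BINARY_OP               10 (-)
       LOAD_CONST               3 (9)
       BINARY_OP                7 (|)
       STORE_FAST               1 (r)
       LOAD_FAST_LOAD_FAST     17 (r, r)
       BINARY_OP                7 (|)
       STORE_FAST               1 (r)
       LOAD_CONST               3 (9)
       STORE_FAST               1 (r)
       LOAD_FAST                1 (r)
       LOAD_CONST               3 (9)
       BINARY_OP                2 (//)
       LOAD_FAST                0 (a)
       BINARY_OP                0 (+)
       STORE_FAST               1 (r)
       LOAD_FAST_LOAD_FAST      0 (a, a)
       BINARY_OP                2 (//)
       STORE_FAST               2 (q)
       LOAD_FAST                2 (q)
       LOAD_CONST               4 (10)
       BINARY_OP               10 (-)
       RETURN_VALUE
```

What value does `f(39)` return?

-9

LOAD_CONST → push 11. Stack: [11]
LOAD_FAST a → push 39. Stack: [11, 39]
BINARY_OP - → 11 - 39 = -28. Stack: [-28]
LOAD_FAST a → push 39. Stack: [-28, 39]
BINARY_OP + → -28 + 39 = 11. Stack: [11]
STORE_FAST r → r=11. Stack: []
LOAD_FAST r → push 11. Stack: [11]
LOAD_CONST → push 4. Stack: [11, 4]
BINARY_OP - → 11 - 4 = 7. Stack: [7]
LOAD_CONST → push 9. Stack: [7, 9]
BINARY_OP | → 7 | 9 = 15. Stack: [15]
STORE_FAST r → r=15. Stack: []
LOAD_FAST_LOAD_FAST r,r → push 15,15. Stack: [15, 15]
BINARY_OP | → 15 | 15 = 15. Stack: [15]
STORE_FAST r → r=15. Stack: []
LOAD_CONST → push 9. Stack: [9]
STORE_FAST r → r=9. Stack: []
LOAD_FAST r → push 9. Stack: [9]
LOAD_CONST → push 9. Stack: [9, 9]
BINARY_OP // → 9 // 9 = 1. Stack: [1]
LOAD_FAST a → push 39. Stack: [1, 39]
BINARY_OP + → 1 + 39 = 40. Stack: [40]
STORE_FAST r → r=40. Stack: []
LOAD_FAST_LOAD_FAST a,a → push 39,39. Stack: [39, 39]
BINARY_OP // → 39 // 39 = 1. Stack: [1]
STORE_FAST q → q=1. Stack: []
LOAD_FAST q → push 1. Stack: [1]
LOAD_CONST → push 10. Stack: [1, 10]
BINARY_OP - → 1 - 10 = -9. Stack: [-9]
RETURN_VALUE → return -9.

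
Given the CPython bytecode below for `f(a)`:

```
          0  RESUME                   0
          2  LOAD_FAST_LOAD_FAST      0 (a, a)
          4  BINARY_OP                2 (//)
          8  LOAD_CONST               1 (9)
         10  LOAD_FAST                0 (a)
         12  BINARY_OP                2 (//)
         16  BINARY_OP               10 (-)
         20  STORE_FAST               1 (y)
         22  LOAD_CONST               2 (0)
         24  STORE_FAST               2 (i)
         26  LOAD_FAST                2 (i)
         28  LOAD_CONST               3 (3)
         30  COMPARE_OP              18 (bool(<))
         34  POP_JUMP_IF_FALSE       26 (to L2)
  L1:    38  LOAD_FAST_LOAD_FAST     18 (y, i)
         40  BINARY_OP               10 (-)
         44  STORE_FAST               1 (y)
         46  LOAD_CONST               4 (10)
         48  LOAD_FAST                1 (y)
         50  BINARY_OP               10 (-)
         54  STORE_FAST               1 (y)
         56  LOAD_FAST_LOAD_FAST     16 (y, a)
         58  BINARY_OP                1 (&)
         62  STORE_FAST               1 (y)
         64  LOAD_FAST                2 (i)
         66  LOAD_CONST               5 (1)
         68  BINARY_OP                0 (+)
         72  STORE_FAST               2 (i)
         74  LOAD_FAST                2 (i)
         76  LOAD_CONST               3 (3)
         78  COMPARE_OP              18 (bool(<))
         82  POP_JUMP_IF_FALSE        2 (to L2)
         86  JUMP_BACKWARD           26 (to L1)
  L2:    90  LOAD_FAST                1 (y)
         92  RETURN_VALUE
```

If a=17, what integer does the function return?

LOAD_FAST_LOAD_FAST a,a → push 17,17
BINARY_OP // → 17 // 17 = 1
LOAD_CONST → push 9
LOAD_FAST a → push 17
BINARY_OP // → 9 // 17 = 0
BINARY_OP - → 1 - 0 = 1
STORE_FAST y → y=1
LOAD_CONST → push 0
STORE_FAST i → i=0
LOAD_FAST i → push 0
LOAD_CONST → push 3
COMPARE_OP bool(<) → 0 vs 3 = True
POP_JUMP_IF_FALSE → pop True; no jump
LOAD_FAST_LOAD_FAST y,i → push 1,0
BINARY_OP - → 1 - 0 = 1
STORE_FAST y → y=1
LOAD_CONST → push 10
LOAD_FAST y → push 1
BINARY_OP - → 10 - 1 = 9
STORE_FAST y → y=9
LOAD_FAST_LOAD_FAST y,a → push 9,17
BINARY_OP & → 9 & 17 = 1
STORE_FAST y → y=1
LOAD_FAST i → push 0
LOAD_CONST → push 1
BINARY_OP + → 0 + 1 = 1
STORE_FAST i → i=1
LOAD_FAST i → push 1
LOAD_CONST → push 3
COMPARE_OP bool(<) → 1 vs 3 = True
POP_JUMP_IF_FALSE → pop True; no jump
LOAD_FAST_LOAD_FAST y,i → push 1,1
BINARY_OP - → 1 - 1 = 0
STORE_FAST y → y=0
LOAD_CONST → push 10
LOAD_FAST y → push 0
BINARY_OP - → 10 - 0 = 10
STORE_FAST y → y=10
LOAD_FAST_LOAD_FAST y,a → push 10,17
BINARY_OP & → 10 & 17 = 0
STORE_FAST y → y=0
LOAD_FAST i → push 1
LOAD_CONST → push 1
BINARY_OP + → 1 + 1 = 2
STORE_FAST i → i=2
LOAD_FAST i → push 2
LOAD_CONST → push 3
COMPARE_OP bool(<) → 2 vs 3 = True
POP_JUMP_IF_FALSE → pop True; no jump
LOAD_FAST_LOAD_FAST y,i → push 0,2
BINARY_OP - → 0 - 2 = -2
STORE_FAST y → y=-2
LOAD_CONST → push 10
LOAD_FAST y → push -2
BINARY_OP - → 10 - -2 = 12
STORE_FAST y → y=12
LOAD_FAST_LOAD_FAST y,a → push 12,17
BINARY_OP & → 12 & 17 = 0
STORE_FAST y → y=0
LOAD_FAST i → push 2
LOAD_CONST → push 1
BINARY_OP + → 2 + 1 = 3
STORE_FAST i → i=3
LOAD_FAST i → push 3
LOAD_CONST → push 3
COMPARE_OP bool(<) → 3 vs 3 = False
POP_JUMP_IF_FALSE → pop False; jump
LOAD_FAST y → push 0
RETURN_VALUE → return 0.

0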